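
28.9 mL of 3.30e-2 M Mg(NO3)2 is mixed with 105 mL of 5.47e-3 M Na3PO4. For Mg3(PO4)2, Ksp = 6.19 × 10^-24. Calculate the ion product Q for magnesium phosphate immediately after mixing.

6.65 × 10^-12

Total volume = 28.9 + 105 = 133.9 mL.
[Mg^2+] = 3.30 × 10^-2 × (28.9/133.9) = 7.122 × 10^-3 M
[PO4^3-] = 5.47 x 10^-3 × (105/133.9) = 4.289 × 10^-3 M
Mg3(PO4)2(s) <=> 3 Mg^2+ + 2 PO4^3-, so Q = [Mg^2+]^3[PO4^3-]^2
Q = (7.122 × 10^-3)^3(4.289 × 10^-3)^2 = 6.65 × 10^-12
Q > Ksp, so Mg3(PO4)2 will precipitate.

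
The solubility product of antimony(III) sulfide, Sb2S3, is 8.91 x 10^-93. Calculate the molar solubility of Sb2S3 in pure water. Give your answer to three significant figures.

s ≈ 1.53 x 10^-19 M

Sb2S3(s) <=> 2 Sb^3+ + 3 S^2-
Ksp = [Sb^3+]^2[S^2-]^3
For each mole of Sb2S3 that dissolves: [Sb^3+] = 2s, [S^2-] = 3s.
Substituting: Ksp = (2s)^2(3s)^3 = 108s^5
s^5 = 8.91 x 10^-93 / 108, so s = 1.53 × 10^-19 M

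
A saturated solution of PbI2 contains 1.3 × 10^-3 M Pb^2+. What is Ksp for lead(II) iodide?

PbI2(s) ⇌ Pb^2+ + 2 I^-
Stoichiometry gives [I^-] = (2/1)[Pb^2+] = 2.60 × 10^-3 M.
Ksp = [Pb^2+][I^-]^2
Ksp = 1.3 × 10^-3 × (2.60 × 10^-3)^2 = 8.8 x 10^-9

Ksp = 8.8 × 10^-9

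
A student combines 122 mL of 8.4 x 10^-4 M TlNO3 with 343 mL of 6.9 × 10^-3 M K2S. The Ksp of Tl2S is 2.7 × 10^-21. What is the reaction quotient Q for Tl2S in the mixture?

Total volume = 122 + 343 = 465 mL.
[Tl^+] = 8.4 x 10^-4 × (122/465) = 2.20 × 10^-4 M
[S^2-] = 6.9 × 10^-3 × (343/465) = 5.09 x 10^-3 M
Tl2S(s) ⇌ 2 Tl^+ + S^2-, so Q = [Tl^+]^2[S^2-]
Q = (2.20 × 10^-4)^2(5.09 × 10^-3) = 2.5 × 10^-10
Q > Ksp, so Tl2S will precipitate.

2.5 × 10^-10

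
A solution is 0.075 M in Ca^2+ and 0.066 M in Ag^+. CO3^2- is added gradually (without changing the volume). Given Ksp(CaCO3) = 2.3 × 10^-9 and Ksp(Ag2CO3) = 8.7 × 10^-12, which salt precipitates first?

Each salt begins to precipitate when Q = Ksp, i.e. when [CO3^2-] reaches its threshold.
For CaCO3: 2.3 × 10^-9 = 0.075 × [CO3^2-]  ⇒  [CO3^2-] = 3.1 x 10^-8 M.
For Ag2CO3: 8.7 × 10^-12 = (0.066)^2 × [CO3^2-]  ⇒  [CO3^2-] = 2.0 x 10^-9 M.
The salt with the lower threshold [CO3^2-] precipitates first: Ag2CO3.

Ag2CO3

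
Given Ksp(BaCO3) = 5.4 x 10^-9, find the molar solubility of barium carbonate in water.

BaCO3(s) ⇌ Ba^2+ + CO3^2-
Ksp = [Ba^2+][CO3^2-]
With molar solubility s: [Ba^2+] = s, [CO3^2-] = s.
Ksp = (s)(s) = s^2
s = (5.4 x 10^-9)^(1/2) = 7.3 × 10^-5 M

s ≈ 7.3 × 10^-5 M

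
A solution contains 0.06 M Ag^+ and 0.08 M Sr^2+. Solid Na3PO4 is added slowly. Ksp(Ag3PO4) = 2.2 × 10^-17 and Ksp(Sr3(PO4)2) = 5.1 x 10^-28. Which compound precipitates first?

Ag3PO4

Precipitation of each salt starts when its ion product equals its Ksp.
For Ag3PO4: 2.2 × 10^-17 = (0.06)^3 × [PO4^3-]  ⇒  [PO4^3-] = 1.0 × 10^-13 M.
For Sr3(PO4)2: 5.1 x 10^-28 = (0.08)^3 × [PO4^3-]^2  ⇒  [PO4^3-] = 1.0 x 10^-12 M.
The salt with the lower threshold [PO4^3-] precipitates first: Ag3PO4.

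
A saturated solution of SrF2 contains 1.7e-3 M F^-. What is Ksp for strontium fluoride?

SrF2(s) ⇌ Sr^2+ + 2 F^-
Stoichiometry gives [Sr^2+] = (1/2)[F^-] = 8.50 × 10^-4 M.
Ksp = [Sr^2+][F^-]^2
Ksp = 8.50 × 10^-4 × (1.7 × 10^-3)^2 = 2.5 × 10^-9

Ksp = 2.5 × 10^-9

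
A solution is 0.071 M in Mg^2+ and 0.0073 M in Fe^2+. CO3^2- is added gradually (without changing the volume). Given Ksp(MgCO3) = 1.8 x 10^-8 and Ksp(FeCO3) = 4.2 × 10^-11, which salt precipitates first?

Precipitation of each salt starts when its ion product equals its Ksp.
For MgCO3: 1.8 x 10^-8 = 0.071 × [CO3^2-]  ⇒  [CO3^2-] = 2.5 x 10^-7 M.
For FeCO3: 4.2 × 10^-11 = 0.0073 × [CO3^2-]  ⇒  [CO3^2-] = 5.8 × 10^-9 M.
The salt with the lower threshold [CO3^2-] precipitates first: FeCO3.

FeCO3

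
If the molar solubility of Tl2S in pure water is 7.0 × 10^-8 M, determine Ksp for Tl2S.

Tl2S(s) ⇌ 2 Tl^+ + S^2-
If s mol/L of Tl2S dissolves, [Tl^+] = 2s and [S^2-] = s.
Ksp = [Tl^+]^2[S^2-]
Ksp = (2s)^2s = 4s^3
Ksp = 4 × (7.0 × 10^-8)^3 = 1.4 x 10^-21

1.4 × 10^-21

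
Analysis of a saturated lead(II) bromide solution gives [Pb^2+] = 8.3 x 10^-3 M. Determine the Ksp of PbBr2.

PbBr2(s) ⇌ Pb^2+(aq) + 2 Br^-(aq)
Stoichiometry gives [Br^-] = (2/1)[Pb^2+] = 1.66 × 10^-2 M.
Ksp = [Pb^2+][Br^-]^2
Ksp = 8.3 × 10^-3 × (1.66 x 10^-2)^2 = 2.3 x 10^-6

2.3e-6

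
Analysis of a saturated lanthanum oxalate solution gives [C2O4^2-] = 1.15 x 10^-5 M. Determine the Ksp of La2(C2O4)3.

La2(C2O4)3(s) ⇌ 2 La^3+ + 3 C2O4^2-
Stoichiometry gives [La^3+] = (2/3)[C2O4^2-] = 7.667 × 10^-6 M.
Ksp = [La^3+]^2[C2O4^2-]^3
Ksp = (7.667 × 10^-6)^2 × (1.15 × 10^-5)^3 = 8.94 x 10^-26

8.94 × 10^-26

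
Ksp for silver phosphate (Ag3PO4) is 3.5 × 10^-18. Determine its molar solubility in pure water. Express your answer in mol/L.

1.9 x 10^-5 M

Ag3PO4(s) <=> 3 Ag^+(aq) + PO4^3-(aq)
Ksp = [Ag^+]^3[PO4^3-]
Let s = molar solubility. Then [Ag^+] = 3s and [PO4^3-] = s.
Substituting: Ksp = (3s)^3s = 27s^4
s^4 = 3.5 × 10^-18 / 27, so s = 1.9 x 10^-5 M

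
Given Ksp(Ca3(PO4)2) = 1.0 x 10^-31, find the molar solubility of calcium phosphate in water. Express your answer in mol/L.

s = 2.5 x 10^-7 M

Ca3(PO4)2(s) <=> 3 Ca^2+(aq) + 2 PO4^3-(aq)
Ksp = [Ca^2+]^3[PO4^3-]^2
With molar solubility s: [Ca^2+] = 3s, [PO4^3-] = 2s.
Ksp = (3s)^3(2s)^2 = 108s^5
Solving, s = (1.0 x 10^-31/108)^(1/5) = 2.5 × 10^-7 M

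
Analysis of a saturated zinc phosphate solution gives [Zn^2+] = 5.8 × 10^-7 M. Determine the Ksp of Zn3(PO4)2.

Ksp ≈ 2.9 × 10^-32

Zn3(PO4)2(s) <=> 3 Zn^2+(aq) + 2 PO4^3-(aq)
Stoichiometry gives [PO4^3-] = (2/3)[Zn^2+] = 3.87 x 10^-7 M.
Ksp = [Zn^2+]^3[PO4^3-]^2
Ksp = (5.8 x 10^-7)^3 × (3.87 × 10^-7)^2 = 2.9 × 10^-32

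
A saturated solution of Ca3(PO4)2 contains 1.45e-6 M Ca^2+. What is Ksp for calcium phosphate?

Ca3(PO4)2(s) <=> 3 Ca^2+(aq) + 2 PO4^3-(aq)
Stoichiometry gives [PO4^3-] = (2/3)[Ca^2+] = 9.667 x 10^-7 M.
Ksp = [Ca^2+]^3[PO4^3-]^2
Ksp = (1.45 × 10^-6)^3 × (9.667 × 10^-7)^2 = 2.85 × 10^-30

Ksp ≈ 2.85 × 10^-30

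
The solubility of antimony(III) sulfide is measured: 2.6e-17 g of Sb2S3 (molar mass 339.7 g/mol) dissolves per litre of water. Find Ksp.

Molar solubility s = (2.6 × 10^-17 g/L) / (339.7 g/mol) = 7.65 x 10^-20 M.
Sb2S3(s) ⇌ 2 Sb^3+(aq) + 3 S^2-(aq)
Let s = molar solubility. Then [Sb^3+] = 2s and [S^2-] = 3s.
Ksp = [Sb^3+]^2[S^2-]^3
So Ksp = (2s)^2 × (3s)^3 = 108s^5
With s = 7.65 × 10^-20: Ksp = 2.8 × 10^-94

Ksp = 2.8 × 10^-94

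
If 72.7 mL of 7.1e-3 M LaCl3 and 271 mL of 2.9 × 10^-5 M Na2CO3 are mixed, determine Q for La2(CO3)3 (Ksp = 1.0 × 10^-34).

Total volume = 72.7 + 271 = 343.7 mL.
[La^3+] = 7.1 × 10^-3 × (72.7/343.7) = 1.50 × 10^-3 M
[CO3^2-] = 2.9 x 10^-5 × (271/343.7) = 2.29 × 10^-5 M
La2(CO3)3(s) ⇌ 2 La^3+ + 3 CO3^2-, so Q = [La^3+]^2[CO3^2-]^3
Q = (1.50 x 10^-3)^2(2.29 × 10^-5)^3 = 2.7 x 10^-20
Q > Ksp, so La2(CO3)3 will precipitate.

2.7e-20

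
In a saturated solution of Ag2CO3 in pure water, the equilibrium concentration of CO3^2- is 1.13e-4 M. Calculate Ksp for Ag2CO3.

Ag2CO3(s) ⇌ 2 Ag^+ + CO3^2-
Stoichiometry gives [Ag^+] = (2/1)[CO3^2-] = 2.260 x 10^-4 M.
Ksp = [Ag^+]^2[CO3^2-]
Ksp = (2.260 × 10^-4)^2 × 1.13 x 10^-4 = 5.77 × 10^-12

5.77 × 10^-12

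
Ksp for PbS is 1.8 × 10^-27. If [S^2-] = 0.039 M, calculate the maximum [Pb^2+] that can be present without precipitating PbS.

PbS(s) <=> Pb^2+(aq) + S^2-(aq)
Ksp = [Pb^2+][S^2-]
Precipitation begins when Q = Ksp. With [S^2-] = 0.039 M:
1.8 × 10^-27 = (0.039) × [Pb^2+]
[Pb^2+] = (1.8 × 10^-27 / 3.9 x 10^-2) = 4.6 × 10^-26 M

[Pb^2+] ≈ 4.6 x 10^-26 M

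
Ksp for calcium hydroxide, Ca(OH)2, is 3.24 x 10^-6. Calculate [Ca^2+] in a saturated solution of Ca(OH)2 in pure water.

Ca(OH)2(s) ⇌ Ca^2+ + 2 OH^-
Ksp = [Ca^2+][OH^-]^2
For each mole of Ca(OH)2 that dissolves: [Ca^2+] = s, [OH^-] = 2s.
So Ksp = s × (2s)^2 = 4s^3
s = (3.24 x 10^-6 / 4)^(1/3) = 9.322 × 10^-3 M
[Ca^2+] = s = 9.32 × 10^-3 M

[Ca^2+] ≈ 9.32 × 10^-3 M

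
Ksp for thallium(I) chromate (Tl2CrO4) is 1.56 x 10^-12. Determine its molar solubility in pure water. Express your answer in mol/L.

s ≈ 7.31 x 10^-5 M

Tl2CrO4(s) <=> 2 Tl^+(aq) + CrO4^2-(aq)
Ksp = [Tl^+]^2[CrO4^2-]
With molar solubility s: [Tl^+] = 2s, [CrO4^2-] = s.
Ksp = (2s)^2s = 4s^3
Solving, s = (1.56 x 10^-12/4)^(1/3) = 7.31 x 10^-5 M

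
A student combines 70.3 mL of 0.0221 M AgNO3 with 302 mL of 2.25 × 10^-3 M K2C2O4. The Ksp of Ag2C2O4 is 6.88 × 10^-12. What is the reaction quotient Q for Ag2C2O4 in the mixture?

3.18 x 10^-8

Total volume = 70.3 + 302 = 372.3 mL.
[Ag^+] = 2.21 x 10^-2 × (70.3/372.3) = 4.173 x 10^-3 M
[C2O4^2-] = 2.25 × 10^-3 × (302/372.3) = 1.825 × 10^-3 M
Ag2C2O4(s) ⇌ 2 Ag^+(aq) + C2O4^2-(aq), so Q = [Ag^+]^2[C2O4^2-]
Q = (4.173 × 10^-3)^2(1.825 × 10^-3) = 3.18 × 10^-8
Q > Ksp, so Ag2C2O4 will precipitate.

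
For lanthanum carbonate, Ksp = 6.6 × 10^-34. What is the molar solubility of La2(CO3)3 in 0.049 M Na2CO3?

La2(CO3)3(s) ⇌ 2 La^3+ + 3 CO3^2-
Ksp = [La^3+]^2[CO3^2-]^3
Let s = moles of La2(CO3)3 that dissolve per litre. [La^3+] = 2s, [CO3^2-] = 0.049 + 3s ≈ 0.049 (Ksp is small, so little additional dissolves).
Ksp ≈ (2s)^2 × (0.049)^3
s = 1.2 x 10^-15 M
Check: 3s = 3.6 x 10^-15 ≪ 0.049, so the approximation is valid.

s ≈ 1.2 × 10^-15 M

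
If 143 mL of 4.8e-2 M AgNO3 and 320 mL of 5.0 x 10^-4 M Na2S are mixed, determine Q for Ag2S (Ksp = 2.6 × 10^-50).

Q = 7.6 x 10^-8

Total volume = 143 + 320 = 463 mL.
[Ag^+] = 4.8 × 10^-2 × (143/463) = 1.48 × 10^-2 M
[S^2-] = 5.0 × 10^-4 × (320/463) = 3.46 × 10^-4 M
Ag2S(s) <=> 2 Ag^+(aq) + S^2-(aq), so Q = [Ag^+]^2[S^2-]
Q = (1.48 × 10^-2)^2(3.46 x 10^-4) = 7.6 × 10^-8
Q > Ksp, so Ag2S will precipitate.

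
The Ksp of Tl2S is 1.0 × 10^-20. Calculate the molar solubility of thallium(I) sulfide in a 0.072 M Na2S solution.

1.9 × 10^-10 M

Tl2S(s) ⇌ 2 Tl^+ + S^2-
Ksp = [Tl^+]^2[S^2-]
If s mol/L dissolves here, [Tl^+] = 2s, [S^2-] = 0.072 + s ≈ 0.072 (common-ion effect: S^2- is already 0.072 M).
Ksp ≈ (2s)^2 × 0.072
s = 1.9 × 10^-10 M
Check: s = 1.9 × 10^-10 ≪ 0.072, so the approximation is valid.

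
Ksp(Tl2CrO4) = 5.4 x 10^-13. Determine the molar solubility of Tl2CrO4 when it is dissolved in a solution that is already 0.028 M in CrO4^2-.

Tl2CrO4(s) ⇌ 2 Tl^+ + CrO4^2-
Ksp = [Tl^+]^2[CrO4^2-]
Let s = moles of Tl2CrO4 that dissolve per litre. [Tl^+] = 2s, [CrO4^2-] = 0.028 + s ≈ 0.028 (since the CrO4^2- already present dominates).
Ksp ≈ (2s)^2 × 0.028
s = 2.2 x 10^-6 M
Check: s = 2.2 × 10^-6 ≪ 0.028, so the approximation is valid.

s ≈ 2.2 × 10^-6 M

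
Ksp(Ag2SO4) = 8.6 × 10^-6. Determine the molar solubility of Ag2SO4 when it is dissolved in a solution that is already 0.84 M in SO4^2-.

Ag2SO4(s) <=> 2 Ag^+ + SO4^2-
Ksp = [Ag^+]^2[SO4^2-]
Let s be the molar solubility in this solution. [Ag^+] = 2s, [SO4^2-] = 0.84 + s ≈ 0.84 (since the SO4^2- already present dominates).
Ksp ≈ (2s)^2 × 0.84
s = 1.6 × 10^-3 M
Check: s = 1.6 × 10^-3 ≪ 0.84, so the approximation is valid.

s = 1.6 × 10^-3 M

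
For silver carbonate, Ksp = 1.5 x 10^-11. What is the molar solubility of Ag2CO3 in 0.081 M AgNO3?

Ag2CO3(s) <=> 2 Ag^+ + CO3^2-
Ksp = [Ag^+]^2[CO3^2-]
If s mol/L dissolves here, [Ag^+] = 0.081 + 2s ≈ 0.081, [CO3^2-] = s (common-ion effect: Ag^+ is already 0.081 M).
Ksp ≈ (0.081)^2 × s
s = 2.3 × 10^-9 M
Check: 2s = 4.6 x 10^-9 ≪ 0.081, so the approximation is valid.

s ≈ 2.3e-9 M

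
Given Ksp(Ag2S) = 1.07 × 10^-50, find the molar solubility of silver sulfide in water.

Ag2S(s) ⇌ 2 Ag^+ + S^2-
Ksp = [Ag^+]^2[S^2-]
With molar solubility s: [Ag^+] = 2s, [S^2-] = s.
Ksp = (2s)^2s = 4s^3
s = (1.07 × 10^-50 / 4)^(1/3) = 1.39 × 10^-17 M

s ≈ 1.39 × 10^-17 M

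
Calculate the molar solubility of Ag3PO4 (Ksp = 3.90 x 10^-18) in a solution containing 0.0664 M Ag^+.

1.33 x 10^-14 M

Ag3PO4(s) ⇌ 3 Ag^+ + PO4^3-
Ksp = [Ag^+]^3[PO4^3-]
Let s = moles of Ag3PO4 that dissolve per litre. [Ag^+] = 0.0664 + 3s ≈ 0.0664, [PO4^3-] = s (Ksp is small, so little additional dissolves).
Ksp ≈ (0.0664)^3 × s
s = 1.33 × 10^-14 M
Check: 3s = 4.0 × 10^-14 ≪ 0.0664, so the approximation is valid.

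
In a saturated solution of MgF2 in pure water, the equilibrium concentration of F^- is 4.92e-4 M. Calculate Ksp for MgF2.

5.95 × 10^-11

MgF2(s) <=> Mg^2+(aq) + 2 F^-(aq)
Stoichiometry gives [Mg^2+] = (1/2)[F^-] = 2.460 x 10^-4 M.
Ksp = [Mg^2+][F^-]^2
Ksp = 2.460 × 10^-4 × (4.92 × 10^-4)^2 = 5.95 × 10^-11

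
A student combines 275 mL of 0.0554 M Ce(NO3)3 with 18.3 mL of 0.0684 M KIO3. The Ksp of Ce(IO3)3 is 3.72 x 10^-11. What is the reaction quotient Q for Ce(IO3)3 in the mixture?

4.04e-9

Total volume = 275 + 18.3 = 293.3 mL.
[Ce^3+] = 5.54 × 10^-2 × (275/293.3) = 5.194 x 10^-2 M
[IO3^-] = 6.84 × 10^-2 × (18.3/293.3) = 4.268 × 10^-3 M
Ce(IO3)3(s) ⇌ Ce^3+(aq) + 3 IO3^-(aq), so Q = [Ce^3+][IO3^-]^3
Q = (5.194 x 10^-2)(4.268 × 10^-3)^3 = 4.04 x 10^-9
Q > Ksp, so Ce(IO3)3 will precipitate.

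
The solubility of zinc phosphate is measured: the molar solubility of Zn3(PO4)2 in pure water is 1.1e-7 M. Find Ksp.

Zn3(PO4)2(s) ⇌ 3 Zn^2+ + 2 PO4^3-
If s mol/L of Zn3(PO4)2 dissolves, [Zn^2+] = 3s and [PO4^3-] = 2s.
Ksp = [Zn^2+]^3[PO4^3-]^2
So Ksp = (3s)^3 × (2s)^2 = 108s^5
With s = 1.1 x 10^-7: Ksp = 1.7 x 10^-33

Ksp ≈ 1.7 × 10^-33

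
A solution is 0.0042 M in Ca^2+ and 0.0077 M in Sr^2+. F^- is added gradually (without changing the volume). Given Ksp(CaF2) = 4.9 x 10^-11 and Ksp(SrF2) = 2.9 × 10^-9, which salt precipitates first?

CaF2

Precipitation of each salt starts when its ion product equals its Ksp.
For CaF2: 4.9 x 10^-11 = 0.0042 × [F^-]^2  ⇒  [F^-] = 1.1 × 10^-4 M.
For SrF2: 2.9 × 10^-9 = 0.0077 × [F^-]^2  ⇒  [F^-] = 6.1 × 10^-4 M.
The salt with the lower threshold [F^-] precipitates first: CaF2.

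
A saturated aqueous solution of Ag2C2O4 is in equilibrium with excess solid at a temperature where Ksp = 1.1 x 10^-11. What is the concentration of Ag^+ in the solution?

Ag2C2O4(s) <=> 2 Ag^+(aq) + C2O4^2-(aq)
Ksp = [Ag^+]^2[C2O4^2-]
For each mole of Ag2C2O4 that dissolves: [Ag^+] = 2s, [C2O4^2-] = s.
Ksp = (2s)^2s = 4s^3
s = (1.1 x 10^-11 / 4)^(1/3) = 1.40 × 10^-4 M
[Ag^+] = 2s = 2.8 × 10^-4 M

[Ag^+] = 2.8 × 10^-4 M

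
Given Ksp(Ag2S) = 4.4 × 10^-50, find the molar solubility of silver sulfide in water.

Ag2S(s) <=> 2 Ag^+(aq) + S^2-(aq)
Ksp = [Ag^+]^2[S^2-]
With molar solubility s: [Ag^+] = 2s, [S^2-] = s.
So Ksp = (2s)^2 × s = 4s^3
s = (4.4 × 10^-50 / 4)^(1/3) = 2.2 x 10^-17 M

s ≈ 2.2e-17 M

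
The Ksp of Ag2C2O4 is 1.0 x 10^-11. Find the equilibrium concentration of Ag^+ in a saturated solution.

Ag2C2O4(s) ⇌ 2 Ag^+(aq) + C2O4^2-(aq)
Ksp = [Ag^+]^2[C2O4^2-]
If s mol/L of Ag2C2O4 dissolves, [Ag^+] = 2s and [C2O4^2-] = s.
Ksp = (2s)^2s = 4s^3
s^3 = 1.0 x 10^-11 / 4, so s = 1.36 x 10^-4 M
[Ag^+] = 2s = 2.7 x 10^-4 M

[Ag^+] ≈ 2.7 × 10^-4 M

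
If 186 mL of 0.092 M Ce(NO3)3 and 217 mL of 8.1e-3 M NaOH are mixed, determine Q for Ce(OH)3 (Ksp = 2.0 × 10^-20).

Q ≈ 3.5e-9

Total volume = 186 + 217 = 403 mL.
[Ce^3+] = 9.2 × 10^-2 × (186/403) = 4.25 × 10^-2 M
[OH^-] = 8.1 × 10^-3 × (217/403) = 4.36 x 10^-3 M
Ce(OH)3(s) ⇌ Ce^3+(aq) + 3 OH^-(aq), so Q = [Ce^3+][OH^-]^3
Q = (4.25 x 10^-2)(4.36 x 10^-3)^3 = 3.5 x 10^-9
Q > Ksp, so Ce(OH)3 will precipitate.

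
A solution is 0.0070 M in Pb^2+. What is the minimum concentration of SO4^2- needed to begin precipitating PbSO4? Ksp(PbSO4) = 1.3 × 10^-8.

[SO4^2-] = 1.9e-6 M

PbSO4(s) ⇌ Pb^2+ + SO4^2-
Ksp = [Pb^2+][SO4^2-]
Precipitation begins when Q = Ksp. With [Pb^2+] = 0.0070 M:
1.3 × 10^-8 = (0.0070) × [SO4^2-]
[SO4^2-] = (1.3 × 10^-8 / 7.0 × 10^-3) = 1.9 × 10^-6 M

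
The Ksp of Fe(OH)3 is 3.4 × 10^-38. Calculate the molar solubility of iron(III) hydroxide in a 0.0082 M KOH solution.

s ≈ 6.2 × 10^-32 M

Fe(OH)3(s) ⇌ Fe^3+(aq) + 3 OH^-(aq)
Ksp = [Fe^3+][OH^-]^3
Let s = moles of Fe(OH)3 that dissolve per litre. [Fe^3+] = s, [OH^-] = 0.0082 + 3s ≈ 0.0082 (common-ion effect: OH^- is already 0.0082 M).
Ksp ≈ s × (0.0082)^3
s = 6.2 × 10^-32 M
Check: 3s = 1.8 × 10^-31 ≪ 0.0082, so the approximation is valid.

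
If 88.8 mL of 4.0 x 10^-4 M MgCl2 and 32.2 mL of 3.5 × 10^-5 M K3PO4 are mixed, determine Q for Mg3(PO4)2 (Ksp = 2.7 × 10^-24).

Q ≈ 2.2 × 10^-21

Total volume = 88.8 + 32.2 = 121 mL.
[Mg^2+] = 4.0 x 10^-4 × (88.8/121) = 2.94 × 10^-4 M
[PO4^3-] = 3.5 x 10^-5 × (32.2/121) = 9.31 × 10^-6 M
Mg3(PO4)2(s) <=> 3 Mg^2+(aq) + 2 PO4^3-(aq), so Q = [Mg^2+]^3[PO4^3-]^2
Q = (2.94 × 10^-4)^3(9.31 × 10^-6)^2 = 2.2 x 10^-21
Q > Ksp, so Mg3(PO4)2 will precipitate.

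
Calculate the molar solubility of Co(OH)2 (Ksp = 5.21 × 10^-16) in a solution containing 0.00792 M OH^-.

Co(OH)2(s) ⇌ Co^2+ + 2 OH^-
Ksp = [Co^2+][OH^-]^2
Let s be the molar solubility in this solution. [Co^2+] = s, [OH^-] = 0.00792 + 2s ≈ 0.00792 (Ksp is small, so little additional dissolves).
Ksp ≈ s × (0.00792)^2
s = 8.31 × 10^-12 M
Check: 2s = 1.7 × 10^-11 ≪ 0.00792, so the approximation is valid.

s = 8.31 x 10^-12 M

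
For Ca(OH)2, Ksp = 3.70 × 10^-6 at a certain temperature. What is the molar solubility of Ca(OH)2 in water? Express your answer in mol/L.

s ≈ 9.74 × 10^-3 M

Ca(OH)2(s) ⇌ Ca^2+(aq) + 2 OH^-(aq)
Ksp = [Ca^2+][OH^-]^2
If s mol/L of Ca(OH)2 dissolves, [Ca^2+] = s and [OH^-] = 2s.
Substituting: Ksp = s(2s)^2 = 4s^3
Solving, s = (3.70 × 10^-6/4)^(1/3) = 9.74 x 10^-3 M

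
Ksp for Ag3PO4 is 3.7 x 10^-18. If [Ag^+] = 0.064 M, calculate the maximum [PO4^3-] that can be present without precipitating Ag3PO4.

[PO4^3-] ≈ 1.4 x 10^-14 M

Ag3PO4(s) ⇌ 3 Ag^+(aq) + PO4^3-(aq)
Ksp = [Ag^+]^3[PO4^3-]
Precipitation begins when Q = Ksp. With [Ag^+] = 0.064 M:
3.7 x 10^-18 = (0.064)^3 × [PO4^3-]
[PO4^3-] = (3.7 x 10^-18 / 2.62 x 10^-4) = 1.4 × 10^-14 M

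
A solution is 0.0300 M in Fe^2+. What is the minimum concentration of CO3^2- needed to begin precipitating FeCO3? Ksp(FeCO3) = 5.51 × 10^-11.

1.84 x 10^-9 M

FeCO3(s) ⇌ Fe^2+(aq) + CO3^2-(aq)
Ksp = [Fe^2+][CO3^2-]
Precipitation begins when Q = Ksp. With [Fe^2+] = 0.0300 M:
5.51 × 10^-11 = (0.0300) × [CO3^2-]
[CO3^2-] = (5.51 × 10^-11 / 3.00 × 10^-2) = 1.84 × 10^-9 M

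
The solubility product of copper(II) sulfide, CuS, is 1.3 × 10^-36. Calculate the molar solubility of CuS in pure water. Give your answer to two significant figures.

s = 1.1 × 10^-18 M

CuS(s) ⇌ Cu^2+ + S^2-
Ksp = [Cu^2+][S^2-]
Let s = molar solubility. Then [Cu^2+] = s and [S^2-] = s.
Ksp = s^2
s = (1.3 × 10^-36)^(1/2) = 1.1 × 10^-18 M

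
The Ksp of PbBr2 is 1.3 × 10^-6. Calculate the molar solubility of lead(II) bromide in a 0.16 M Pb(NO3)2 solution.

s ≈ 1.4 x 10^-3 M

PbBr2(s) ⇌ Pb^2+(aq) + 2 Br^-(aq)
Ksp = [Pb^2+][Br^-]^2
If s mol/L dissolves here, [Pb^2+] = 0.16 + s ≈ 0.16, [Br^-] = 2s (Ksp is small, so little additional dissolves).
Ksp ≈ 0.16 × (2s)^2
s = 1.4 x 10^-3 M
Check: s = 1.4 x 10^-3 ≪ 0.16, so the approximation is valid.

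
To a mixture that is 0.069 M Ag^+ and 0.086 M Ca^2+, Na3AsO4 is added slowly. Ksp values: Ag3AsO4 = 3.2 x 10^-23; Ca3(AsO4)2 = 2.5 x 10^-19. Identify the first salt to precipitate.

Each salt begins to precipitate when Q = Ksp, i.e. when [AsO4^3-] reaches its threshold.
For Ag3AsO4: 3.2 x 10^-23 = (0.069)^3 × [AsO4^3-]  ⇒  [AsO4^3-] = 9.7 × 10^-20 M.
For Ca3(AsO4)2: 2.5 x 10^-19 = (0.086)^3 × [AsO4^3-]^2  ⇒  [AsO4^3-] = 2.0 x 10^-8 M.
The salt with the lower threshold [AsO4^3-] precipitates first: Ag3AsO4.

Ag3AsO4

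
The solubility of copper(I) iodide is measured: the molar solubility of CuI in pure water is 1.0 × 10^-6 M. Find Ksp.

Ksp ≈ 1.0 × 10^-12

CuI(s) ⇌ Cu^+ + I^-
For each mole of CuI that dissolves: [Cu^+] = s, [I^-] = s.
Ksp = [Cu^+][I^-]
Ksp = s × s = s^2
Ksp = (1.0 × 10^-6)^2 = 1.0 x 10^-12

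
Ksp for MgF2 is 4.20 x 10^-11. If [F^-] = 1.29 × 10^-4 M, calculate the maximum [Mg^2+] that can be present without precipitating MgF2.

MgF2(s) ⇌ Mg^2+(aq) + 2 F^-(aq)
Ksp = [Mg^2+][F^-]^2
Precipitation begins when Q = Ksp. With [F^-] = 1.29 × 10^-4 M:
4.20 x 10^-11 = (1.29 × 10^-4)^2 × [Mg^2+]
[Mg^2+] = (4.20 x 10^-11 / 1.664 × 10^-8) = 2.52 × 10^-3 M

[Mg^2+] ≈ 2.52e-3 M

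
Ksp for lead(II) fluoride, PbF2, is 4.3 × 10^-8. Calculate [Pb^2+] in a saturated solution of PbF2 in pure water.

[Pb^2+] ≈ 2.2 × 10^-3 M

PbF2(s) ⇌ Pb^2+ + 2 F^-
Ksp = [Pb^2+][F^-]^2
For each mole of PbF2 that dissolves: [Pb^2+] = s, [F^-] = 2s.
Ksp = s(2s)^2 = 4s^3
Solving, s = (4.3 × 10^-8/4)^(1/3) = 2.21 x 10^-3 M
[Pb^2+] = s = 2.2 × 10^-3 M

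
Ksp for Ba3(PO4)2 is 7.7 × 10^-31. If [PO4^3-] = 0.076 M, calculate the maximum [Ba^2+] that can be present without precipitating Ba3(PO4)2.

Ba3(PO4)2(s) <=> 3 Ba^2+ + 2 PO4^3-
Ksp = [Ba^2+]^3[PO4^3-]^2
Precipitation begins when Q = Ksp. With [PO4^3-] = 0.076 M:
7.7 × 10^-31 = (0.076)^2 × [Ba^2+]^3
[Ba^2+] = (7.7 × 10^-31 / 5.78 × 10^-3)^(1/3) = 5.1 × 10^-10 M

[Ba^2+] = 5.1e-10 M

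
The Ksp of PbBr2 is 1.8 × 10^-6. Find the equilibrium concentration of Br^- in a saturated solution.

PbBr2(s) ⇌ Pb^2+ + 2 Br^-
Ksp = [Pb^2+][Br^-]^2
Let s = molar solubility. Then [Pb^2+] = s and [Br^-] = 2s.
Substituting: Ksp = s(2s)^2 = 4s^3
s^3 = 1.8 × 10^-6 / 4, so s = 7.66 × 10^-3 M
[Br^-] = 2s = 1.5 × 10^-2 M

1.5 × 10^-2 M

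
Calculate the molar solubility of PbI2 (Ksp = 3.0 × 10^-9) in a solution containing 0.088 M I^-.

PbI2(s) ⇌ Pb^2+(aq) + 2 I^-(aq)
Ksp = [Pb^2+][I^-]^2
Let s be the molar solubility in this solution. [Pb^2+] = s, [I^-] = 0.088 + 2s ≈ 0.088 (since the I^- already present dominates).
Ksp ≈ s × (0.088)^2
s = 3.9 × 10^-7 M
Check: 2s = 7.7 × 10^-7 ≪ 0.088, so the approximation is valid.

s = 3.9 × 10^-7 M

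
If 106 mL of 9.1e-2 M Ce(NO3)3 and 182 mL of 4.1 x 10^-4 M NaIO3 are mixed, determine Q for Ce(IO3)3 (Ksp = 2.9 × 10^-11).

Q ≈ 5.8e-13

Total volume = 106 + 182 = 288 mL.
[Ce^3+] = 9.1 × 10^-2 × (106/288) = 3.35 × 10^-2 M
[IO3^-] = 4.1 x 10^-4 × (182/288) = 2.59 x 10^-4 M
Ce(IO3)3(s) ⇌ Ce^3+ + 3 IO3^-, so Q = [Ce^3+][IO3^-]^3
Q = (3.35 × 10^-2)(2.59 × 10^-4)^3 = 5.8 × 10^-13
Q < Ksp, so no precipitate of Ce(IO3)3 forms.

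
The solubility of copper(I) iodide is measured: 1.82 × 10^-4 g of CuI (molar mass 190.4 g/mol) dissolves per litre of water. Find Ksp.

Ksp = 9.14 × 10^-13

Molar solubility s = (1.82 × 10^-4 g/L) / (190.4 g/mol) = 9.559 × 10^-7 M.
CuI(s) ⇌ Cu^+ + I^-
Let s = molar solubility. Then [Cu^+] = s and [I^-] = s.
Ksp = [Cu^+][I^-]
Ksp = s × s = s^2
With s = 9.559 × 10^-7: Ksp = 9.14 x 10^-13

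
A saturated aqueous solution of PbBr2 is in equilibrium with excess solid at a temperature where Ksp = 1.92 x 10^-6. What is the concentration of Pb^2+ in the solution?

PbBr2(s) ⇌ Pb^2+ + 2 Br^-
Ksp = [Pb^2+][Br^-]^2
If s mol/L of PbBr2 dissolves, [Pb^2+] = s and [Br^-] = 2s.
So Ksp = s × (2s)^2 = 4s^3
s^3 = 1.92 x 10^-6 / 4, so s = 7.830 × 10^-3 M
[Pb^2+] = s = 7.83 × 10^-3 M

[Pb^2+] = 7.83e-3 M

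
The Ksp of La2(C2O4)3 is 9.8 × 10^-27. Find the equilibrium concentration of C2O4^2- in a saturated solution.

[C2O4^2-] ≈ 7.4 × 10^-6 M

La2(C2O4)3(s) ⇌ 2 La^3+ + 3 C2O4^2-
Ksp = [La^3+]^2[C2O4^2-]^3
If s mol/L of La2(C2O4)3 dissolves, [La^3+] = 2s and [C2O4^2-] = 3s.
Ksp = (2s)^2(3s)^3 = 108s^5
s = (9.8 × 10^-27 / 108)^(1/5) = 2.46 × 10^-6 M
[C2O4^2-] = 3s = 7.4 × 10^-6 M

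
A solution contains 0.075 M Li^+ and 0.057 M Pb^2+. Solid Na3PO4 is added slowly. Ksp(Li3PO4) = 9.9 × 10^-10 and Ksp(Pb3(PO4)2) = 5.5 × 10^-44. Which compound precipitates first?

Precipitation of each salt starts when its ion product equals its Ksp.
For Li3PO4: 9.9 × 10^-10 = (0.075)^3 × [PO4^3-]  ⇒  [PO4^3-] = 2.3 x 10^-6 M.
For Pb3(PO4)2: 5.5 × 10^-44 = (0.057)^3 × [PO4^3-]^2  ⇒  [PO4^3-] = 1.7 × 10^-20 M.
The salt with the lower threshold [PO4^3-] precipitates first: Pb3(PO4)2.

Pb3(PO4)2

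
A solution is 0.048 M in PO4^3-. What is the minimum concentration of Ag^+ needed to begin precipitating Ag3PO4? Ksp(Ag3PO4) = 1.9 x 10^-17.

Ag3PO4(s) ⇌ 3 Ag^+ + PO4^3-
Ksp = [Ag^+]^3[PO4^3-]
Precipitation begins when Q = Ksp. With [PO4^3-] = 0.048 M:
1.9 x 10^-17 = (0.048) × [Ag^+]^3
[Ag^+] = (1.9 x 10^-17 / 4.8 × 10^-2)^(1/3) = 7.3 × 10^-6 M

[Ag^+] ≈ 7.3e-6 M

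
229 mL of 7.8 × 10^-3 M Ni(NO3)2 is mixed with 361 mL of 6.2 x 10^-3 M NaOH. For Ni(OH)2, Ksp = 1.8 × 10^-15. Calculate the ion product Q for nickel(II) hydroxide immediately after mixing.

Total volume = 229 + 361 = 590 mL.
[Ni^2+] = 7.8 × 10^-3 × (229/590) = 3.03 × 10^-3 M
[OH^-] = 6.2 × 10^-3 × (361/590) = 3.79 × 10^-3 M
Ni(OH)2(s) ⇌ Ni^2+(aq) + 2 OH^-(aq), so Q = [Ni^2+][OH^-]^2
Q = (3.03 × 10^-3)(3.79 × 10^-3)^2 = 4.4 × 10^-8
Q > Ksp, so Ni(OH)2 will precipitate.

Q ≈ 4.4 × 10^-8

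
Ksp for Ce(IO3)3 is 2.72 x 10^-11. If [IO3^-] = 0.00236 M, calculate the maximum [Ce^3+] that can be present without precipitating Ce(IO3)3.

Ce(IO3)3(s) ⇌ Ce^3+ + 3 IO3^-
Ksp = [Ce^3+][IO3^-]^3
Precipitation begins when Q = Ksp. With [IO3^-] = 0.00236 M:
2.72 x 10^-11 = (0.00236)^3 × [Ce^3+]
[Ce^3+] = (2.72 x 10^-11 / 1.314 × 10^-8) = 2.07 × 10^-3 M

[Ce^3+] = 2.07e-3 M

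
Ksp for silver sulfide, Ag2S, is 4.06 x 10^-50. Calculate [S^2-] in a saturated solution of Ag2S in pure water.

Ag2S(s) ⇌ 2 Ag^+(aq) + S^2-(aq)
Ksp = [Ag^+]^2[S^2-]
With molar solubility s: [Ag^+] = 2s, [S^2-] = s.
Ksp = (2s)^2s = 4s^3
Solving, s = (4.06 x 10^-50/4)^(1/3) = 2.165 × 10^-17 M
[S^2-] = s = 2.17 × 10^-17 M

[S^2-] = 2.17e-17 M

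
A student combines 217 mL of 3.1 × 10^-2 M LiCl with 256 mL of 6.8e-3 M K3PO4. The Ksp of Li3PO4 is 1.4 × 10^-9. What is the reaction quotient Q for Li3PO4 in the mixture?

Q = 1.1e-8

Total volume = 217 + 256 = 473 mL.
[Li^+] = 3.1 x 10^-2 × (217/473) = 1.42 × 10^-2 M
[PO4^3-] = 6.8 × 10^-3 × (256/473) = 3.68 × 10^-3 M
Li3PO4(s) ⇌ 3 Li^+(aq) + PO4^3-(aq), so Q = [Li^+]^3[PO4^3-]
Q = (1.42 x 10^-2)^3(3.68 x 10^-3) = 1.1 x 10^-8
Q > Ksp, so Li3PO4 will precipitate.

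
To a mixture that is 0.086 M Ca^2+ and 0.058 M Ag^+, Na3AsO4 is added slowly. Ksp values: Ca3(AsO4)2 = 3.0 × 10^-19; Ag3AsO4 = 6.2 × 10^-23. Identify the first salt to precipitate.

Each salt begins to precipitate when Q = Ksp, i.e. when [AsO4^3-] reaches its threshold.
For Ca3(AsO4)2: 3.0 × 10^-19 = (0.086)^3 × [AsO4^3-]^2  ⇒  [AsO4^3-] = 2.2 × 10^-8 M.
For Ag3AsO4: 6.2 × 10^-23 = (0.058)^3 × [AsO4^3-]  ⇒  [AsO4^3-] = 3.2 x 10^-19 M.
The salt with the lower threshold [AsO4^3-] precipitates first: Ag3AsO4.

Ag3AsO4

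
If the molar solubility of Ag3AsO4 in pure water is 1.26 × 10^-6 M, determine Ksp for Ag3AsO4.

6.81 x 10^-23

Ag3AsO4(s) ⇌ 3 Ag^+(aq) + AsO4^3-(aq)
If s mol/L of Ag3AsO4 dissolves, [Ag^+] = 3s and [AsO4^3-] = s.
Ksp = [Ag^+]^3[AsO4^3-]
So Ksp = (3s)^3 × s = 27s^4
With s = 1.26 × 10^-6: Ksp = 6.81 × 10^-23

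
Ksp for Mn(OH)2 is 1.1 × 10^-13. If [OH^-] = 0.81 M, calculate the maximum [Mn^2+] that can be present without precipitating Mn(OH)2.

Mn(OH)2(s) <=> Mn^2+ + 2 OH^-
Ksp = [Mn^2+][OH^-]^2
Precipitation begins when Q = Ksp. With [OH^-] = 0.81 M:
1.1 × 10^-13 = (0.81)^2 × [Mn^2+]
[Mn^2+] = (1.1 × 10^-13 / 6.56 x 10^-1) = 1.7 × 10^-13 M

[Mn^2+] ≈ 1.7 × 10^-13 M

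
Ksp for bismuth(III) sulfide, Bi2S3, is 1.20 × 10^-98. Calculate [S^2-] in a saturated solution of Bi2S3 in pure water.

3.06e-20 M

Bi2S3(s) ⇌ 2 Bi^3+ + 3 S^2-
Ksp = [Bi^3+]^2[S^2-]^3
With molar solubility s: [Bi^3+] = 2s, [S^2-] = 3s.
Substituting: Ksp = (2s)^2(3s)^3 = 108s^5
s^5 = 1.20 × 10^-98 / 108, so s = 1.021 × 10^-20 M
[S^2-] = 3s = 3.06 x 10^-20 M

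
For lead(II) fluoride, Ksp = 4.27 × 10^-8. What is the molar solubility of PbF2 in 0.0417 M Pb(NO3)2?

PbF2(s) <=> Pb^2+(aq) + 2 F^-(aq)
Ksp = [Pb^2+][F^-]^2
Let s be the molar solubility in this solution. [Pb^2+] = 0.0417 + s ≈ 0.0417, [F^-] = 2s (since Pb^2+ from Pb(NO3)2 dominates).
Ksp ≈ 0.0417 × (2s)^2
s = 5.06 × 10^-4 M
Check: s = 5.1 x 10^-4 ≪ 0.0417, so the approximation is valid.

5.06e-4 M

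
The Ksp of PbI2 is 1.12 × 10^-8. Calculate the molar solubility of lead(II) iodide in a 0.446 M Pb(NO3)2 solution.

s = 7.92 x 10^-5 M

PbI2(s) ⇌ Pb^2+(aq) + 2 I^-(aq)
Ksp = [Pb^2+][I^-]^2
Let s be the molar solubility in this solution. [Pb^2+] = 0.446 + s ≈ 0.446, [I^-] = 2s (common-ion effect: Pb^2+ is already 0.446 M).
Ksp ≈ 0.446 × (2s)^2
s = 7.92 × 10^-5 M
Check: s = 7.9 x 10^-5 ≪ 0.446, so the approximation is valid.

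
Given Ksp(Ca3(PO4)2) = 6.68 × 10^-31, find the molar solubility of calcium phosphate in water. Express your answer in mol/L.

3.62e-7 M

Ca3(PO4)2(s) ⇌ 3 Ca^2+ + 2 PO4^3-
Ksp = [Ca^2+]^3[PO4^3-]^2
For each mole of Ca3(PO4)2 that dissolves: [Ca^2+] = 3s, [PO4^3-] = 2s.
Ksp = (3s)^3(2s)^2 = 108s^5
s = (6.68 × 10^-31 / 108)^(1/5) = 3.62 x 10^-7 M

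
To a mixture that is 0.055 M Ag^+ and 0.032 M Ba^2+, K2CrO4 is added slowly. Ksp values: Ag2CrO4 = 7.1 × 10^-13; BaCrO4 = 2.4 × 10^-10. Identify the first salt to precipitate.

Precipitation of each salt starts when its ion product equals its Ksp.
For Ag2CrO4: 7.1 × 10^-13 = (0.055)^2 × [CrO4^2-]  ⇒  [CrO4^2-] = 2.3 × 10^-10 M.
For BaCrO4: 2.4 × 10^-10 = 0.032 × [CrO4^2-]  ⇒  [CrO4^2-] = 7.5 × 10^-9 M.
The salt with the lower threshold [CrO4^2-] precipitates first: Ag2CrO4.

Ag2CrO4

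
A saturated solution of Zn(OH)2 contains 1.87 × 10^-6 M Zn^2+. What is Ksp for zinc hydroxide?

Ksp = 2.62e-17

Zn(OH)2(s) ⇌ Zn^2+ + 2 OH^-
Stoichiometry gives [OH^-] = (2/1)[Zn^2+] = 3.740 × 10^-6 M.
Ksp = [Zn^2+][OH^-]^2
Ksp = 1.87 × 10^-6 × (3.740 × 10^-6)^2 = 2.62 x 10^-17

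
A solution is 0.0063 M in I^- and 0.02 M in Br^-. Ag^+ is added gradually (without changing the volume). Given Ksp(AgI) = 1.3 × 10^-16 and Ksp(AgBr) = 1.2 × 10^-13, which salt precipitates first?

AgI

Precipitation of each salt starts when its ion product equals its Ksp.
For AgI: 1.3 × 10^-16 = 0.0063 × [Ag^+]  ⇒  [Ag^+] = 2.1 × 10^-14 M.
For AgBr: 1.2 × 10^-13 = 0.02 × [Ag^+]  ⇒  [Ag^+] = 6.0 × 10^-12 M.
The salt with the lower threshold [Ag^+] precipitates first: AgI.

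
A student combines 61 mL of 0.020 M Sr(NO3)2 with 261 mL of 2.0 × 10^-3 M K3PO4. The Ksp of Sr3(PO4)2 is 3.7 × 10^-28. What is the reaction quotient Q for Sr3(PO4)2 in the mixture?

Total volume = 61 + 261 = 322 mL.
[Sr^2+] = 2.0 x 10^-2 × (61/322) = 3.79 x 10^-3 M
[PO4^3-] = 2.0 × 10^-3 × (261/322) = 1.62 × 10^-3 M
Sr3(PO4)2(s) ⇌ 3 Sr^2+ + 2 PO4^3-, so Q = [Sr^2+]^3[PO4^3-]^2
Q = (3.79 x 10^-3)^3(1.62 x 10^-3)^2 = 1.4 × 10^-13
Q > Ksp, so Sr3(PO4)2 will precipitate.

1.4e-13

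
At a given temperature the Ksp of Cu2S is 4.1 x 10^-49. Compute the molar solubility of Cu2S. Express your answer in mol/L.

s ≈ 4.7 × 10^-17 M

Cu2S(s) <=> 2 Cu^+ + S^2-
Ksp = [Cu^+]^2[S^2-]
With molar solubility s: [Cu^+] = 2s, [S^2-] = s.
So Ksp = (2s)^2 × s = 4s^3
s = (4.1 x 10^-49 / 4)^(1/3) = 4.7 x 10^-17 M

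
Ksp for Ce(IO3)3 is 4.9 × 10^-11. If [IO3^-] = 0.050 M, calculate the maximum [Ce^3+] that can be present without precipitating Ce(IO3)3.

[Ce^3+] ≈ 3.9 × 10^-7 M

Ce(IO3)3(s) ⇌ Ce^3+ + 3 IO3^-
Ksp = [Ce^3+][IO3^-]^3
Precipitation begins when Q = Ksp. With [IO3^-] = 0.050 M:
4.9 × 10^-11 = (0.050)^3 × [Ce^3+]
[Ce^3+] = (4.9 × 10^-11 / 1.25 x 10^-4) = 3.9 × 10^-7 M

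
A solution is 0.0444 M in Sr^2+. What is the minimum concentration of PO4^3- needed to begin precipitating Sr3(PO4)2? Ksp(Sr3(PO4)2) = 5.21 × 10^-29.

Sr3(PO4)2(s) ⇌ 3 Sr^2+(aq) + 2 PO4^3-(aq)
Ksp = [Sr^2+]^3[PO4^3-]^2
Precipitation begins when Q = Ksp. With [Sr^2+] = 0.0444 M:
5.21 × 10^-29 = (0.0444)^3 × [PO4^3-]^2
[PO4^3-] = (5.21 × 10^-29 / 8.753 × 10^-5)^(1/2) = 7.72 x 10^-13 M

7.72 x 10^-13 M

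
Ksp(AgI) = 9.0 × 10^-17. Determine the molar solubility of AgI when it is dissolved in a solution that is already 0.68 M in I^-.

AgI(s) <=> Ag^+ + I^-
Ksp = [Ag^+][I^-]
If s mol/L dissolves here, [Ag^+] = s, [I^-] = 0.68 + s ≈ 0.68 (common-ion effect: I^- is already 0.68 M).
Ksp ≈ s × 0.68
s = 1.3 × 10^-16 M
Check: s = 1.3 × 10^-16 ≪ 0.68, so the approximation is valid.

s = 1.3 x 10^-16 M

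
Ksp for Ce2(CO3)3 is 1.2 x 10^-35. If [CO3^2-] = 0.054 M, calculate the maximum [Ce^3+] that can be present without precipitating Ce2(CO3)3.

Ce2(CO3)3(s) ⇌ 2 Ce^3+ + 3 CO3^2-
Ksp = [Ce^3+]^2[CO3^2-]^3
Precipitation begins when Q = Ksp. With [CO3^2-] = 0.054 M:
1.2 x 10^-35 = (0.054)^3 × [Ce^3+]^2
[Ce^3+] = (1.2 x 10^-35 / 1.57 x 10^-4)^(1/2) = 2.8 × 10^-16 M

2.8e-16 M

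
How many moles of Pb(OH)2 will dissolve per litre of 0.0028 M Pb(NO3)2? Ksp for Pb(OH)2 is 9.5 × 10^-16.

s = 2.9 x 10^-7 M

Pb(OH)2(s) <=> Pb^2+(aq) + 2 OH^-(aq)
Ksp = [Pb^2+][OH^-]^2
Let s = moles of Pb(OH)2 that dissolve per litre. [Pb^2+] = 0.0028 + s ≈ 0.0028, [OH^-] = 2s (Ksp is small, so little additional dissolves).
Ksp ≈ 0.0028 × (2s)^2
s = 2.9 × 10^-7 M
Check: s = 2.9 × 10^-7 ≪ 0.0028, so the approximation is valid.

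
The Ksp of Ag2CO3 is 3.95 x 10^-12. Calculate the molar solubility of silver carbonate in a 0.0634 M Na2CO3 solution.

3.95e-6 M

Ag2CO3(s) ⇌ 2 Ag^+(aq) + CO3^2-(aq)
Ksp = [Ag^+]^2[CO3^2-]
Let s = moles of Ag2CO3 that dissolve per litre. [Ag^+] = 2s, [CO3^2-] = 0.0634 + s ≈ 0.0634 (common-ion effect: CO3^2- is already 0.0634 M).
Ksp ≈ (2s)^2 × 0.0634
s = 3.95 × 10^-6 M
Check: s = 3.9 × 10^-6 ≪ 0.0634, so the approximation is valid.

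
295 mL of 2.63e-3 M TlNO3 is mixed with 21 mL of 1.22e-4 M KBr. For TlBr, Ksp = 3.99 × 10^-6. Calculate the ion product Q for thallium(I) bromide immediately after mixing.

1.99 × 10^-8

Total volume = 295 + 21 = 316 mL.
[Tl^+] = 2.63 x 10^-3 × (295/316) = 2.455 × 10^-3 M
[Br^-] = 1.22 × 10^-4 × (21/316) = 8.108 x 10^-6 M
TlBr(s) <=> Tl^+ + Br^-, so Q = [Tl^+][Br^-]
Q = (2.455 x 10^-3)(8.108 × 10^-6) = 1.99 × 10^-8
Q < Ksp, so no precipitate of TlBr forms.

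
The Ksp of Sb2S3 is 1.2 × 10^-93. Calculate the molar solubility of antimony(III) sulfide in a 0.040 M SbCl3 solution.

Sb2S3(s) <=> 2 Sb^3+(aq) + 3 S^2-(aq)
Ksp = [Sb^3+]^2[S^2-]^3
Let s = moles of Sb2S3 that dissolve per litre. [Sb^3+] = 0.040 + 2s ≈ 0.040, [S^2-] = 3s (since Sb^3+ from SbCl3 dominates).
Ksp ≈ (0.040)^2 × (3s)^3
s = 3.0 x 10^-31 M
Check: 2s = 6.1 × 10^-31 ≪ 0.040, so the approximation is valid.

3.0 x 10^-31 M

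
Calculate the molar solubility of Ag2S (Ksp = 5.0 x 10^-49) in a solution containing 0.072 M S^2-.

Ag2S(s) ⇌ 2 Ag^+(aq) + S^2-(aq)
Ksp = [Ag^+]^2[S^2-]
If s mol/L dissolves here, [Ag^+] = 2s, [S^2-] = 0.072 + s ≈ 0.072 (since the S^2- already present dominates).
Ksp ≈ (2s)^2 × 0.072
s = 1.3 x 10^-24 M
Check: s = 1.3 x 10^-24 ≪ 0.072, so the approximation is valid.

s ≈ 1.3e-24 M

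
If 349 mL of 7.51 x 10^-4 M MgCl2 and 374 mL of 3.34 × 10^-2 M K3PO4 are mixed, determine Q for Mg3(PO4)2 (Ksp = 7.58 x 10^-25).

Total volume = 349 + 374 = 723 mL.
[Mg^2+] = 7.51 × 10^-4 × (349/723) = 3.625 × 10^-4 M
[PO4^3-] = 3.34 x 10^-2 × (374/723) = 1.728 × 10^-2 M
Mg3(PO4)2(s) ⇌ 3 Mg^2+(aq) + 2 PO4^3-(aq), so Q = [Mg^2+]^3[PO4^3-]^2
Q = (3.625 × 10^-4)^3(1.728 × 10^-2)^2 = 1.42 × 10^-14
Q > Ksp, so Mg3(PO4)2 will precipitate.

Q = 1.42 × 10^-14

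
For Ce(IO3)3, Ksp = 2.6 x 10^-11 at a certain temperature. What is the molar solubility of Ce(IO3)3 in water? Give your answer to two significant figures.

s = 9.9e-4 M

Ce(IO3)3(s) ⇌ Ce^3+(aq) + 3 IO3^-(aq)
Ksp = [Ce^3+][IO3^-]^3
For each mole of Ce(IO3)3 that dissolves: [Ce^3+] = s, [IO3^-] = 3s.
So Ksp = s × (3s)^3 = 27s^4
s = (2.6 x 10^-11 / 27)^(1/4) = 9.9 × 10^-4 M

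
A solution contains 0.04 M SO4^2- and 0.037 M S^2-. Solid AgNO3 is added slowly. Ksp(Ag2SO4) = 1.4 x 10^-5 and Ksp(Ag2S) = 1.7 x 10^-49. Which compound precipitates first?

Precipitation of each salt starts when its ion product equals its Ksp.
For Ag2SO4: 1.4 x 10^-5 = 0.04 × [Ag^+]^2  ⇒  [Ag^+] = 1.9 x 10^-2 M.
For Ag2S: 1.7 x 10^-49 = 0.037 × [Ag^+]^2  ⇒  [Ag^+] = 2.1 × 10^-24 M.
The salt with the lower threshold [Ag^+] precipitates first: Ag2S.

Ag2S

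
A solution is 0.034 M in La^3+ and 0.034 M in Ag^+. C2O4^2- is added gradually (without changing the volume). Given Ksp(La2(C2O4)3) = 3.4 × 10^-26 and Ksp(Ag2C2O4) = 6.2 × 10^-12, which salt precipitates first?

Ag2C2O4

Each salt begins to precipitate when Q = Ksp, i.e. when [C2O4^2-] reaches its threshold.
For La2(C2O4)3: 3.4 × 10^-26 = (0.034)^2 × [C2O4^2-]^3  ⇒  [C2O4^2-] = 3.1 × 10^-8 M.
For Ag2C2O4: 6.2 × 10^-12 = (0.034)^2 × [C2O4^2-]  ⇒  [C2O4^2-] = 5.4 x 10^-9 M.
The salt with the lower threshold [C2O4^2-] precipitates first: Ag2C2O4.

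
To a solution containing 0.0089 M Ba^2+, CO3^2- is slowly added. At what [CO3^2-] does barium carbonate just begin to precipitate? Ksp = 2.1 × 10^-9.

2.4e-7 M

BaCO3(s) ⇌ Ba^2+ + CO3^2-
Ksp = [Ba^2+][CO3^2-]
Precipitation begins when Q = Ksp. With [Ba^2+] = 0.0089 M:
2.1 × 10^-9 = (0.0089) × [CO3^2-]
[CO3^2-] = (2.1 × 10^-9 / 8.9 × 10^-3) = 2.4 × 10^-7 M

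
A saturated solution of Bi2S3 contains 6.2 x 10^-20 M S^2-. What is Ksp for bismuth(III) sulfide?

Ksp ≈ 4.1e-97

Bi2S3(s) <=> 2 Bi^3+(aq) + 3 S^2-(aq)
Stoichiometry gives [Bi^3+] = (2/3)[S^2-] = 4.13 × 10^-20 M.
Ksp = [Bi^3+]^2[S^2-]^3
Ksp = (4.13 × 10^-20)^2 × (6.2 × 10^-20)^3 = 4.1 × 10^-97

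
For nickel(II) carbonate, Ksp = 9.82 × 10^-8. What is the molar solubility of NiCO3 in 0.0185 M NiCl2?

5.31 × 10^-6 M

NiCO3(s) ⇌ Ni^2+(aq) + CO3^2-(aq)
Ksp = [Ni^2+][CO3^2-]
Let s = moles of NiCO3 that dissolve per litre. [Ni^2+] = 0.0185 + s ≈ 0.0185, [CO3^2-] = s (since Ni^2+ from NiCl2 dominates).
Ksp ≈ 0.0185 × s
s = 5.31 × 10^-6 M
Check: s = 5.3 × 10^-6 ≪ 0.0185, so the approximation is valid.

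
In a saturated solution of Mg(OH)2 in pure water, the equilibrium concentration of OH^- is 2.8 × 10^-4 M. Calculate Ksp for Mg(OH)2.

Ksp ≈ 1.1e-11

Mg(OH)2(s) <=> Mg^2+ + 2 OH^-
Stoichiometry gives [Mg^2+] = (1/2)[OH^-] = 1.40 × 10^-4 M.
Ksp = [Mg^2+][OH^-]^2
Ksp = 1.40 × 10^-4 × (2.8 × 10^-4)^2 = 1.1 x 10^-11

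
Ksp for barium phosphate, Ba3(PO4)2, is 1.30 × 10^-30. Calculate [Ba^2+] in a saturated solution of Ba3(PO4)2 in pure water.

[Ba^2+] = 1.24e-6 M

Ba3(PO4)2(s) <=> 3 Ba^2+(aq) + 2 PO4^3-(aq)
Ksp = [Ba^2+]^3[PO4^3-]^2
With molar solubility s: [Ba^2+] = 3s, [PO4^3-] = 2s.
Substituting: Ksp = (3s)^3(2s)^2 = 108s^5
s^5 = 1.30 × 10^-30 / 108, so s = 4.131 × 10^-7 M
[Ba^2+] = 3s = 1.24 × 10^-6 M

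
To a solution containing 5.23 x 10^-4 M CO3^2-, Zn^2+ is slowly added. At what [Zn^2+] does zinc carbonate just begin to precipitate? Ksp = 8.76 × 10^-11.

ZnCO3(s) ⇌ Zn^2+ + CO3^2-
Ksp = [Zn^2+][CO3^2-]
Precipitation begins when Q = Ksp. With [CO3^2-] = 5.23 x 10^-4 M:
8.76 × 10^-11 = (5.23 x 10^-4) × [Zn^2+]
[Zn^2+] = (8.76 × 10^-11 / 5.23 x 10^-4) = 1.67 × 10^-7 M

[Zn^2+] = 1.67 x 10^-7 M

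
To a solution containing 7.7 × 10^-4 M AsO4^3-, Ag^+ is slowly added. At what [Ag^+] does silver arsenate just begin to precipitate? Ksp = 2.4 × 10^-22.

Ag3AsO4(s) ⇌ 3 Ag^+ + AsO4^3-
Ksp = [Ag^+]^3[AsO4^3-]
Precipitation begins when Q = Ksp. With [AsO4^3-] = 7.7 × 10^-4 M:
2.4 × 10^-22 = (7.7 × 10^-4) × [Ag^+]^3
[Ag^+] = (2.4 × 10^-22 / 7.7 × 10^-4)^(1/3) = 6.8 × 10^-7 M

[Ag^+] ≈ 6.8 × 10^-7 M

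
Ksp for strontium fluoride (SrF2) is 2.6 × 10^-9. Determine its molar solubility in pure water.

SrF2(s) ⇌ Sr^2+ + 2 F^-
Ksp = [Sr^2+][F^-]^2
For each mole of SrF2 that dissolves: [Sr^2+] = s, [F^-] = 2s.
Substituting: Ksp = s(2s)^2 = 4s^3
s = (2.6 × 10^-9 / 4)^(1/3) = 8.7 × 10^-4 M

s = 8.7 × 10^-4 M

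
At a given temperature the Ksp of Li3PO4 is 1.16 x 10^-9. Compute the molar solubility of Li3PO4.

Li3PO4(s) <=> 3 Li^+(aq) + PO4^3-(aq)
Ksp = [Li^+]^3[PO4^3-]
For each mole of Li3PO4 that dissolves: [Li^+] = 3s, [PO4^3-] = s.
So Ksp = (3s)^3 × s = 27s^4
Solving, s = (1.16 x 10^-9/27)^(1/4) = 2.56 × 10^-3 M

2.56e-3 M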